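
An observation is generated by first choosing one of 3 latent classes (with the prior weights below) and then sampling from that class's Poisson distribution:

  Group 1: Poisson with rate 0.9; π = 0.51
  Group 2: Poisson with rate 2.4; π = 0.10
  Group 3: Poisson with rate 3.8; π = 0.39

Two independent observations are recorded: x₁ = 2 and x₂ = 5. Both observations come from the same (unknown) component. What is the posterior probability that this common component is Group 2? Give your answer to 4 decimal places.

0.1424

Posterior ∝ prior × likelihood, so P(k | x) ∝ P(Z=k) f_k(x); normalise over all components.
Since both observations come from the same component, the likelihood for component k is f_k(x₁)·f_k(x₂).
  L_1 = [e^(−0.9)·0.9^2/2! = 0.164661] × [0.00200063] = 0.000329425
  L_2 = [e^(−2.4)·2.4^2/2! = 0.261268] × [0.0601961] = 0.0157273
  L_3 = [e^(−3.8)·3.8^2/2! = 0.161517] × [0.147713] = 0.0238581
Weight by the priors:
  P(Z=1)·L_1 = 0.51 × 0.000329425 = 0.000168007
  P(Z=2)·L_2 = 0.10 × 0.0157273 = 0.00157273
  P(Z=3)·L_3 = 0.39 × 0.0238581 = 0.00930466
Marginal: 0.000168007 + 0.00157273 + 0.00930466 = 0.0110454
Responsibility of Group 2: 0.00157273 / 0.0110454 ≈ 0.1424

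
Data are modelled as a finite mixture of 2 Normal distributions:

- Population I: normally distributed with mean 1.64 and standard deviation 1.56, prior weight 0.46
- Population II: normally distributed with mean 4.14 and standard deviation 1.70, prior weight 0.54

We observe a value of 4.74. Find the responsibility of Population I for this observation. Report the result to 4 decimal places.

0.1206

By Bayes' theorem, P(k | x) = w_k f_k(x) / Σ_j w_j f_j(x).
Evaluate each component's likelihood at the observed value:
  p_I = 0.0355056
  p_II = 0.220502
Unnormalised posteriors:
  w_I·p_I = 0.46 × 0.0355056 = 0.0163326
  w_II·p_II = 0.54 × 0.220502 = 0.119071
Normaliser: 0.0163326 + 0.119071 = 0.135403
So the posterior for Population I is 0.0163326 / 0.135403 ≈ 0.1206.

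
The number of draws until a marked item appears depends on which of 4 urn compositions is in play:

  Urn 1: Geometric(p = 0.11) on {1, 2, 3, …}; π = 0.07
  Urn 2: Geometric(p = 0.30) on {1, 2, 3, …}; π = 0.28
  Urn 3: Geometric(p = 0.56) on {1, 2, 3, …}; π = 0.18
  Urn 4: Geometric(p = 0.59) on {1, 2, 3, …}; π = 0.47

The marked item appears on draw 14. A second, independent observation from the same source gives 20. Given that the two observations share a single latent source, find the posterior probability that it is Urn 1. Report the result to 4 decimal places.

Apply Bayes' rule: the posterior for each component is proportional to its prior times its likelihood at x.
Since both observations come from the same component, the likelihood for component k is f_k(x₁)·f_k(x₂).
  f_1 = [0.0241804] × [0.0120172] = 0.00029058
  f_2 = [0.00290667] × [0.000341967] = 9.93985e-07
  f_3 = [1.2974e-05] × [9.41432e-08] = 1.22141e-12
  f_4 = [5.45811e-06] × [2.59266e-08] = 1.4151e-13
Weight by the priors:
  π_1·f_1 = 0.07 × 0.00029058 = 2.03406e-05
  π_2·f_2 = 0.28 × 9.93985e-07 = 2.78316e-07
  π_3·f_3 = 0.18 × 1.22141e-12 = 2.19854e-13
  π_4·f_4 = 0.47 × 1.4151e-13 = 6.65097e-14
Sum: 2.03406e-05 + 2.78316e-07 + 2.19854e-13 + 6.65097e-14 = 2.06189e-05
P(Urn 1 | x₁, x₂) ≈ 0.9865

0.9865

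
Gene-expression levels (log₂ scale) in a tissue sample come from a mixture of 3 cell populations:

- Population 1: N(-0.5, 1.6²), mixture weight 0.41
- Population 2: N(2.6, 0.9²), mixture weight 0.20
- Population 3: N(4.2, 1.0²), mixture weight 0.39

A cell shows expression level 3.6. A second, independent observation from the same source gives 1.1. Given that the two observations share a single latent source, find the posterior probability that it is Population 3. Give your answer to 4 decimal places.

P(component k | x) = π_k·f_k(x) / marginal(x), where marginal(x) = Σ_j π_j·f_j(x).
Since both observations come from the same component, the likelihood for component k is f_k(x₁)·f_k(x₂).
  L_1 = [(1/(1.6·√(2π)))·exp(−(3.6−-0.5)²/(2·1.6²)) = 0.249339·exp(-3.28320) = 0.00935218] × [0.151232] = 0.00141435
  L_2 = [(1/(0.9·√(2π)))·exp(−(3.6−2.6)²/(2·0.9²)) = 0.443269·exp(-0.61728) = 0.239103] × [0.11053] = 0.0264281
  L_3 = [(1/(1.0·√(2π)))·exp(−(3.6−4.2)²/(2·1.0²)) = 0.398942·exp(-0.18000) = 0.333225] × [0.00326682] = 0.00108858
Prior × likelihood for each component:
  π_1·L_1 = 0.41 × 0.00141435 = 0.000579882
  π_2·L_2 = 0.20 × 0.0264281 = 0.00528561
  π_3·L_3 = 0.39 × 0.00108858 = 0.000424548
Sum: 0.000579882 + 0.00528561 + 0.000424548 = 0.00629004
So the posterior for Population 3 is 0.000424548 / 0.00629004 ≈ 0.0675.

0.0675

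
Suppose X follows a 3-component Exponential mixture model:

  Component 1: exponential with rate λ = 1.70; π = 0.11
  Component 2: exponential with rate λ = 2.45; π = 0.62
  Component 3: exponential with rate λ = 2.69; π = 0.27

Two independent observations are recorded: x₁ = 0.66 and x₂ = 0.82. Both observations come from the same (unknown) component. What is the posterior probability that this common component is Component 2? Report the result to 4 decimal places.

P(component k | x) = w_k·f_k(x) / marginal(x), where marginal(x) = Σ_j w_j·f_j(x).
Since both observations come from the same component, the likelihood for component k is f_k(x₁)·f_k(x₂).
  f_1 = [0.553567] × [0.421738] = 0.23346
  f_2 = [0.486309] × [0.328601] = 0.159801
  f_3 = [0.455728] × [0.296337] = 0.135049
Prior × likelihood for each component:
  w_1·f_1 = 0.11 × 0.23346 = 0.0256806
  w_2·f_2 = 0.62 × 0.159801 = 0.0990768
  w_3·f_3 = 0.27 × 0.135049 = 0.0364632
Marginal: 0.0256806 + 0.0990768 + 0.0364632 = 0.161221
Responsibility of Component 2: 0.0990768 / 0.161221 ≈ 0.6145

0.6145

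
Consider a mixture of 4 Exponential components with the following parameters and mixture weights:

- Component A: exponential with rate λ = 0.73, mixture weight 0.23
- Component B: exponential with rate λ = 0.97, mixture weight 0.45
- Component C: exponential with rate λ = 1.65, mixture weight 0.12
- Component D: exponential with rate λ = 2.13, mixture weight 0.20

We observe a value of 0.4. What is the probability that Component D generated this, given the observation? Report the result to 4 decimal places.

0.2575

P(component k | x) = w_k·f_k(x) / marginal(x), where marginal(x) = Σ_j w_j·f_j(x).
Exponential densities:
  p_A = 0.73·e^(−0.73·0.4) = 0.73·e^(−0.2920) = 0.545141
  p_B = 0.97·e^(−0.97·0.4) = 0.97·e^(−0.3880) = 0.65806
  p_C = 1.65·e^(−1.65·0.4) = 1.65·e^(−0.6600) = 0.852805
  p_D = 2.13·e^(−2.13·0.4) = 2.13·e^(−0.8520) = 0.908575
Weight by the priors:
  w_A·p_A = 0.23 × 0.545141 = 0.125382
  w_B·p_B = 0.45 × 0.65806 = 0.296127
  w_C·p_C = 0.12 × 0.852805 = 0.102337
  w_D·p_D = 0.20 × 0.908575 = 0.181715
Sum: 0.125382 + 0.296127 + 0.102337 + 0.181715 = 0.705561
P(Component D | 0.4) = 0.181715 / 0.705561 ≈ 0.2575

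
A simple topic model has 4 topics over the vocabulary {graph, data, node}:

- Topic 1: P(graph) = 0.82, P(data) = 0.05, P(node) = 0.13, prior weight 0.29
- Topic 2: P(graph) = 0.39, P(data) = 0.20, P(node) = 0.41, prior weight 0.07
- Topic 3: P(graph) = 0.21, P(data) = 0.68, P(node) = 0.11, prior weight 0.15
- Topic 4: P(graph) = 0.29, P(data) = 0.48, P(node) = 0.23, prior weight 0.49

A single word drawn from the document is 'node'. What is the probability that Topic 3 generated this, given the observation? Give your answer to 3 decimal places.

0.084

Apply Bayes' rule: the posterior for each component is proportional to its prior times its likelihood at x.
Component likelihoods at x = 'node':
  f_1 = P(node | comp) = 0.13
  f_2 = P(node | comp) = 0.41
  f_3 = P(node | comp) = 0.11
  f_4 = P(node | comp) = 0.23
Prior × likelihood for each component:
  w_1·f_1 = 0.29 × 0.13 = 0.0377
  w_2·f_2 = 0.07 × 0.41 = 0.0287
  w_3·f_3 = 0.15 × 0.11 = 0.0165
  w_4·f_4 = 0.49 × 0.23 = 0.1127
Evidence: 0.0377 + 0.0287 + 0.0165 + 0.1127 = 0.1956
P(Topic 3 | data) ≈ 0.084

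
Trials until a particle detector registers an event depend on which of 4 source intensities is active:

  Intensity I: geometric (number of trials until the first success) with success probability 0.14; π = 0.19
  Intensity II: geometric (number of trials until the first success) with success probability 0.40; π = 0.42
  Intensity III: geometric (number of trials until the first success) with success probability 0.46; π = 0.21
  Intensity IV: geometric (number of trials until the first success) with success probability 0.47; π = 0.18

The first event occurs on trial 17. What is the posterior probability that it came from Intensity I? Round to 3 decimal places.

Apply Bayes' rule: the posterior for each component is proportional to its prior times its likelihood at x.
Evaluate each component's likelihood at the observed value:
  p_I = 0.0125344
  p_II = 0.000112844
  p_III = 2.40468e-05
  p_IV = 1.82185e-05
Unnormalised posteriors:
  P(Z=I)·p_I = 0.19 × 0.0125344 = 0.00238153
  P(Z=II)·p_II = 0.42 × 0.000112844 = 4.73946e-05
  P(Z=III)·p_III = 0.21 × 2.40468e-05 = 5.04984e-06
  P(Z=IV)·p_IV = 0.18 × 1.82185e-05 = 3.27932e-06
Normaliser: 0.00238153 + 4.73946e-05 + 5.04984e-06 + 3.27932e-06 = 0.00243726
P(Intensity I | x) ≈ 0.977

0.977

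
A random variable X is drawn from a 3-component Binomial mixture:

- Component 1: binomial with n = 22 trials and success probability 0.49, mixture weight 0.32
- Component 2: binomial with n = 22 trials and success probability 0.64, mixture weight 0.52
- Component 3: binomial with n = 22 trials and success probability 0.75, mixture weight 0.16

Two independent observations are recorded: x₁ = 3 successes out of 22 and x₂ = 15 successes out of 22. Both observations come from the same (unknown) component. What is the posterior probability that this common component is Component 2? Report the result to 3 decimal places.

P(component k | x) = π_k·f_k(x) / marginal(x), where marginal(x) = Σ_j π_j·f_j(x).
Since both observations come from the same component, the likelihood for component k is f_k(x₁)·f_k(x₂).
  f_1 = [C(22,3)·0.49^3·0.51^19 = 1540·0.117649·2.77865e-06 = 0.000503434] × [0.034496] = 1.73665e-05
  f_2 = [C(22,3)·0.64^3·0.36^19 = 1540·0.262144·3.71319e-09 = 1.49902e-06] × [0.165445] = 2.48006e-07
  f_3 = [C(22,3)·0.75^3·0.25^19 = 1540·0.421875·3.63798e-12 = 2.36355e-09] × [0.139103] = 3.28776e-10
Unnormalised posteriors:
  π_1·f_1 = 0.32 × 1.73665e-05 = 5.55727e-06
  π_2·f_2 = 0.52 × 2.48006e-07 = 1.28963e-07
  π_3·f_3 = 0.16 × 3.28776e-10 = 5.26042e-11
Evidence: 5.55727e-06 + 1.28963e-07 + 5.26042e-11 = 5.68628e-06
Responsibility of Component 2: 1.28963e-07 / 5.68628e-06 ≈ 0.023

0.023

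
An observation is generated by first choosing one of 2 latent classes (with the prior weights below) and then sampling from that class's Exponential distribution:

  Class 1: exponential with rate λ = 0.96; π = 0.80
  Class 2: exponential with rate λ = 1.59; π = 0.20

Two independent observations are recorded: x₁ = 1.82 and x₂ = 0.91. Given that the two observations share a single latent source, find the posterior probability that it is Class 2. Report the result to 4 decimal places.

P(component k | x) = w_k·f_k(x) / marginal(x), where marginal(x) = Σ_j w_j·f_j(x).
Since both observations come from the same component, the likelihood for component k is f_k(x₁)·f_k(x₂).
  p_1 = [0.96·e^(−0.96·1.82) = 0.96·e^(−1.7472) = 0.167291] × [0.400748] = 0.0670415
  p_2 = [1.59·e^(−1.59·1.82) = 1.59·e^(−2.8938) = 0.088031] × [0.374125] = 0.0329346
Multiply by the mixture weights:
  w_1·p_1 = 0.80 × 0.0670415 = 0.0536332
  w_2·p_2 = 0.20 × 0.0329346 = 0.00658692
Evidence: 0.0536332 + 0.00658692 = 0.0602201
P(Class 2 | data) = 0.00658692 / 0.0602201 ≈ 0.1094

0.1094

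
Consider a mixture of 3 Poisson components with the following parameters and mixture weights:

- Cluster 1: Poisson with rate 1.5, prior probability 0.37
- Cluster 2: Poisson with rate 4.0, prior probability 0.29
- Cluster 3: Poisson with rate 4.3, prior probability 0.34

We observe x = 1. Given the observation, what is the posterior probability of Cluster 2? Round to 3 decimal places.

0.129

The responsibility of component k is P(Z=k) f_k(x) divided by Σ_j P(Z=j) f_j(x).
Component likelihoods at x = 1:
  p_1 = 0.334695
  p_2 = 0.0732626
  p_3 = 0.0583448
Prior × likelihood for each component:
  P(Z=1)·p_1 = 0.37 × 0.334695 = 0.123837
  P(Z=2)·p_2 = 0.29 × 0.0732626 = 0.0212461
  P(Z=3)·p_3 = 0.34 × 0.0583448 = 0.0198372
Normaliser: 0.123837 + 0.0212461 + 0.0198372 = 0.164921
P(Cluster 2 | data) = 0.0212461 / 0.164921 ≈ 0.129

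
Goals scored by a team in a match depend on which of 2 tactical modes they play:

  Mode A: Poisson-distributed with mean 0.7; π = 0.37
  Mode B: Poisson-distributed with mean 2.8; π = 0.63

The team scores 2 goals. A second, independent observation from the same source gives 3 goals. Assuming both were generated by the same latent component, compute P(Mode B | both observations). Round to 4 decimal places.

0.9632

The responsibility of component k is π_k f_k(x) divided by Σ_j π_j f_j(x).
Since both observations come from the same component, the likelihood for component k is f_k(x₁)·f_k(x₂).
  f_A = [0.121663] × [0.0283881] = 0.0034538
  f_B = [0.238375] × [0.222484] = 0.0530347
Prior × likelihood for each component:
  π_A·f_A = 0.37 × 0.0034538 = 0.0012779
  π_B·f_B = 0.63 × 0.0530347 = 0.0334118
Marginal: 0.0012779 + 0.0334118 = 0.0346897
P(Mode B | data) = 0.0334118 / 0.0346897 ≈ 0.9632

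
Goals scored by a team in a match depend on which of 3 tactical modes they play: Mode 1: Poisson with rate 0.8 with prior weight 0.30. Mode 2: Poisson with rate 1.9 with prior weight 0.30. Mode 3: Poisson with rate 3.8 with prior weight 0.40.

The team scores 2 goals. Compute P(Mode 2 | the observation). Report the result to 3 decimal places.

0.429

By Bayes' theorem, P(k | x) = π_k f_k(x) / Σ_j π_j f_j(x).
Evaluate each component's likelihood at the observed value:
  p_1 = 0.143785
  p_2 = 0.269971
  p_3 = 0.161517
Weight by the priors:
  π_1·p_1 = 0.30 × 0.143785 = 0.0431356
  π_2·p_2 = 0.30 × 0.269971 = 0.0809914
  π_3·p_3 = 0.40 × 0.161517 = 0.0646068
Evidence: 0.0431356 + 0.0809914 + 0.0646068 = 0.188734
So the posterior for Mode 2 is 0.0809914 / 0.188734 ≈ 0.429.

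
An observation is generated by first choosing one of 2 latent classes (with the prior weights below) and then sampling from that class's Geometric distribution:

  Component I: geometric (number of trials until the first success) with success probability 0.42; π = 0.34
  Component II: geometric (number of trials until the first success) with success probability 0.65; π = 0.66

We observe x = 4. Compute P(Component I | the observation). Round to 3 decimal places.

0.602

P(component k | x) = P(Z=k)·f_k(x) / marginal(x), where marginal(x) = Σ_j P(Z=j)·f_j(x).
Geometric probabilities:
  L_I = 0.081947
  L_II = 0.0278687
Weight by the priors:
  P(Z=I)·L_I = 0.34 × 0.081947 = 0.027862
  P(Z=II)·L_II = 0.66 × 0.0278687 = 0.0183934
Sum: 0.027862 + 0.0183934 = 0.0462554
P(Component I | x) = 0.027862 / 0.0462554 ≈ 0.602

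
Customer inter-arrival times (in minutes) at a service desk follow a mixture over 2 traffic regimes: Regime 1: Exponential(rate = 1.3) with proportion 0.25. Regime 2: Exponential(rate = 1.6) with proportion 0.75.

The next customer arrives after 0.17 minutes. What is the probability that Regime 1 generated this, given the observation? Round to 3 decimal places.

0.222

Posterior ∝ prior × likelihood, so P(k | x) ∝ P(Z=k) f_k(x); normalise over all components.
Component likelihoods at x = 0.17 minutes:
  p_1 = 1.3·e^(−1.3·0.17) = 1.3·e^(−0.2210) = 1.04223
  p_2 = 1.6·e^(−1.6·0.17) = 1.6·e^(−0.2720) = 1.21897
Prior × likelihood for each component:
  P(Z=1)·p_1 = 0.25 × 1.04223 = 0.260558
  P(Z=2)·p_2 = 0.75 × 1.21897 = 0.914225
Sum: 0.260558 + 0.914225 = 1.17478
So the posterior for Regime 1 is 0.260558 / 1.17478 ≈ 0.222.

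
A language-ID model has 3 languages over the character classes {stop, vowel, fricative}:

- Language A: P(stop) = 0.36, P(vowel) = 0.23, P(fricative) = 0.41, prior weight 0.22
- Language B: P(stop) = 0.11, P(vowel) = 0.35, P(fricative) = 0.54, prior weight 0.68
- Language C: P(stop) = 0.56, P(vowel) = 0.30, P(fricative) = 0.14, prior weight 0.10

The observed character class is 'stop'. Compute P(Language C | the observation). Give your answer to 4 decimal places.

By Bayes' theorem, P(k | x) = w_k f_k(x) / Σ_j w_j f_j(x).
Component likelihoods at x = 'stop':
  f_A = 0.36
  f_B = 0.11
  f_C = 0.56
Unnormalised posteriors:
  w_A·f_A = 0.22 × 0.36 = 0.0792
  w_B·f_B = 0.68 × 0.11 = 0.0748
  w_C·f_C = 0.10 × 0.56 = 0.056
Denominator: 0.0792 + 0.0748 + 0.056 = 0.21
P(Language C | the observation) = 0.056 / 0.21 ≈ 0.2667

0.2667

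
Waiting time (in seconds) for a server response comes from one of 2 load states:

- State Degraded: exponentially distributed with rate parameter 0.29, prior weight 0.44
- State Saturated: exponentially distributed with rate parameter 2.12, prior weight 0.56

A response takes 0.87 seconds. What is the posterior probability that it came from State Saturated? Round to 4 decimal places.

0.6544

The responsibility of component k is w_k f_k(x) divided by Σ_j w_j f_j(x).
Evaluate each component's likelihood at the observed value:
  f_Degraded = 0.225333
  f_Saturated = 0.335215
Multiply by the mixture weights:
  w_Degraded·f_Degraded = 0.44 × 0.225333 = 0.0991467
  w_Saturated·f_Saturated = 0.56 × 0.335215 = 0.18772
Denominator: 0.0991467 + 0.18772 = 0.286867
Responsibility of State Saturated: 0.18772 / 0.286867 ≈ 0.6544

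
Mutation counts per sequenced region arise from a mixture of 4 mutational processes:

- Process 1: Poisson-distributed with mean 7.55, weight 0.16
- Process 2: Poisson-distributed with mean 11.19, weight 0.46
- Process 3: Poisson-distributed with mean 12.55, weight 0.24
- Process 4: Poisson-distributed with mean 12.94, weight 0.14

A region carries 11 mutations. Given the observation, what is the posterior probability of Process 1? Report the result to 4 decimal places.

Posterior ∝ prior × likelihood, so P(k | x) ∝ π_k f_k(x); normalise over all components.
Evaluate each component's likelihood at the observed value:
  p_1 = 0.0598877
  p_2 = 0.119185
  p_3 = 0.108026
  p_4 = 0.102412
Prior × likelihood for each component:
  π_1·p_1 = 0.16 × 0.0598877 = 0.00958203
  π_2·p_2 = 0.46 × 0.119185 = 0.0548249
  π_3·p_3 = 0.24 × 0.108026 = 0.0259263
  π_4·p_4 = 0.14 × 0.102412 = 0.0143377
Normaliser: 0.00958203 + 0.0548249 + 0.0259263 + 0.0143377 = 0.104671
P(Process 1 | x) ≈ 0.0915

0.0915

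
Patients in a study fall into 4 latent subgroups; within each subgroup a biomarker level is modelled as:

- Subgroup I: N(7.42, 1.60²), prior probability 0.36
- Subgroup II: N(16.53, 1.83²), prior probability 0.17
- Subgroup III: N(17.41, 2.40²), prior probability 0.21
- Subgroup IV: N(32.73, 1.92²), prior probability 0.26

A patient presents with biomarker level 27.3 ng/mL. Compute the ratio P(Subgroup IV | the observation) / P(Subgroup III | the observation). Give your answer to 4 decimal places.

Posterior odds = (π_i f_i(x)) / (π_j f_j(x)); the normalising sum cancels.
Evaluate each component's likelihood at the observed value:
  p_I = 7.47245e-35
  p_II = 6.56631e-09
  p_III = 3.414e-05
  p_IV = 0.00380892
0.00099032 / 7.1694e-06 ≈ 138.1315

138.1315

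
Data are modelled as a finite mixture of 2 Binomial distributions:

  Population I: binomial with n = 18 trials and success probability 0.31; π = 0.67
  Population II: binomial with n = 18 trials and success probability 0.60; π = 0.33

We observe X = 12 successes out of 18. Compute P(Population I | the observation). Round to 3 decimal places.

By Bayes' theorem, P(k | x) = π_k f_k(x) / Σ_j π_j f_j(x).
Component likelihoods at x = 12 successes out of 18:
  L_I = 0.001578
  L_II = 0.165518
Multiply by the mixture weights:
  π_I·L_I = 0.67 × 0.001578 = 0.00105726
  π_II·L_II = 0.33 × 0.165518 = 0.0546211
Evidence: 0.00105726 + 0.0546211 = 0.0556784
So the posterior for Population I is 0.00105726 / 0.0556784 ≈ 0.019.

0.019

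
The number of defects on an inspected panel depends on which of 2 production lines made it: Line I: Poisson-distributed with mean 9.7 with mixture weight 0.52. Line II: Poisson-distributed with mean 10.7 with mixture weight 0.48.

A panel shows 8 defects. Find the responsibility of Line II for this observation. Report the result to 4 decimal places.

By Bayes' theorem, P(k | x) = w_k f_k(x) / Σ_j w_j f_j(x).
Evaluate each component's likelihood at the observed value:
  L_I = e^(−9.7)·9.7^8/8! = 0.119123
  L_II = e^(−10.7)·10.7^8/8! = 0.0960724
Prior × likelihood for each component:
  w_I·L_I = 0.52 × 0.119123 = 0.0619441
  w_II·L_II = 0.48 × 0.0960724 = 0.0461148
Evidence: 0.0619441 + 0.0461148 = 0.108059
Responsibility of Line II: 0.0461148 / 0.108059 ≈ 0.4268

0.4268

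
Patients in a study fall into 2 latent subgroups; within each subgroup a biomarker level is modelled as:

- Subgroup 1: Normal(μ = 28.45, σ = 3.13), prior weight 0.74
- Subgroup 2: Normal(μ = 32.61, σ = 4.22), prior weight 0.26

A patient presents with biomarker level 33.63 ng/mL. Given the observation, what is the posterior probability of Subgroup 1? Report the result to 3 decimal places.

Posterior ∝ prior × likelihood, so P(k | x) ∝ w_k f_k(x); normalise over all components.
Normal densities:
  p_1 = (1/(3.13·√(2π)))·exp(−(33.63−28.45)²/(2·3.13²)) = 0.127458·exp(-1.36943) = 0.0324062
  p_2 = (1/(4.22·√(2π)))·exp(−(33.63−32.61)²/(2·4.22²)) = 0.094536·exp(-0.02921) = 0.0918145
Multiply by the mixture weights:
  w_1·p_1 = 0.74 × 0.0324062 = 0.0239806
  w_2·p_2 = 0.26 × 0.0918145 = 0.0238718
Normaliser: 0.0239806 + 0.0238718 = 0.0478524
Responsibility of Subgroup 1: 0.0239806 / 0.0478524 ≈ 0.501

0.501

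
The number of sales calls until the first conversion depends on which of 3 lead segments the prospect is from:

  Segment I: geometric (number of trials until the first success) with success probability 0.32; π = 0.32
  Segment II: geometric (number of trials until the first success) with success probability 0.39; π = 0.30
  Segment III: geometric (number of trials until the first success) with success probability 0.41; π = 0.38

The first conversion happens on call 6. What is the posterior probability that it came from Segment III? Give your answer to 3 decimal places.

0.310

P(component k | x) = w_k·f_k(x) / marginal(x), where marginal(x) = Σ_j w_j·f_j(x).
Geometric probabilities:
  f_I = 0.32·(1−0.32)^5 = 0.32·0.145393 = 0.0465259
  f_II = 0.39·(1−0.39)^5 = 0.39·0.0844596 = 0.0329393
  f_III = 0.41·(1−0.41)^5 = 0.41·0.0714924 = 0.0293119
Unnormalised posteriors:
  w_I·f_I = 0.32 × 0.0465259 = 0.0148883
  w_II·f_II = 0.30 × 0.0329393 = 0.00988178
  w_III·f_III = 0.38 × 0.0293119 = 0.0111385
Marginal: 0.0148883 + 0.00988178 + 0.0111385 = 0.0359086
So the posterior for Segment III is 0.0111385 / 0.0359086 ≈ 0.310.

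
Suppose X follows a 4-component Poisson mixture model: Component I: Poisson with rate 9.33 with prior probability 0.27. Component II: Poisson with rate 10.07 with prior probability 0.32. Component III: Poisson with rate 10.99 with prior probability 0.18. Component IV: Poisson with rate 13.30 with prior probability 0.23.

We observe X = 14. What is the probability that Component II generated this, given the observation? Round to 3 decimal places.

Apply Bayes' rule: the posterior for each component is proportional to its prior times its likelihood at x.
Poisson probabilities:
  p_I = 0.0385449
  p_II = 0.0535376
  p_III = 0.0725543
  p_IV = 0.104087
Multiply by the mixture weights:
  P(Z=I)·p_I = 0.27 × 0.0385449 = 0.0104071
  P(Z=II)·p_II = 0.32 × 0.0535376 = 0.017132
  P(Z=III)·p_III = 0.18 × 0.0725543 = 0.0130598
  P(Z=IV)·p_IV = 0.23 × 0.104087 = 0.0239401
Normaliser: 0.0104071 + 0.017132 + 0.0130598 + 0.0239401 = 0.064539
P(Component II | data) ≈ 0.265

0.265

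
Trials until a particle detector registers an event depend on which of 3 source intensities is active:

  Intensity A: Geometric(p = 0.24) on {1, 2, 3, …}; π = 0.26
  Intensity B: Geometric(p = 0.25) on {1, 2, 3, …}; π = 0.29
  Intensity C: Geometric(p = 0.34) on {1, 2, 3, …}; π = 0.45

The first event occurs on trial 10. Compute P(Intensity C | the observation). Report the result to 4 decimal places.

0.2532

Posterior ∝ prior × likelihood, so P(k | x) ∝ P(Z=k) f_k(x); normalise over all components.
Geometric probabilities:
  L_A = 0.24·(1−0.24)^9 = 0.24·0.0845906 = 0.0203018
  L_B = 0.25·(1−0.25)^9 = 0.25·0.0750847 = 0.0187712
  L_C = 0.34·(1−0.34)^9 = 0.34·0.0237627 = 0.00807931
Weight by the priors:
  P(Z=A)·L_A = 0.26 × 0.0203018 = 0.00527846
  P(Z=B)·L_B = 0.29 × 0.0187712 = 0.00544364
  P(Z=C)·L_C = 0.45 × 0.00807931 = 0.00363569
Sum: 0.00527846 + 0.00544364 + 0.00363569 = 0.0143578
Responsibility of Intensity C: 0.00363569 / 0.0143578 ≈ 0.2532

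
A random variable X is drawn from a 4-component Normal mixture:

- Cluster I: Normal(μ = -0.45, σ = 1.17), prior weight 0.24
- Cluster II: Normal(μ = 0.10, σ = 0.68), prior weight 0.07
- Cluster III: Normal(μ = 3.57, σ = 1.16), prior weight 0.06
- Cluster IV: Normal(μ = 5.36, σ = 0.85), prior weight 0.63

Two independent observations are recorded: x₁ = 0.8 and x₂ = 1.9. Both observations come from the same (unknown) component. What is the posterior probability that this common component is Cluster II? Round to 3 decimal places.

Apply Bayes' rule: the posterior for each component is proportional to its prior times its likelihood at x.
Since both observations come from the same component, the likelihood for component k is f_k(x₁)·f_k(x₂).
  f_I = [(1/(1.17·√(2π)))·exp(−(0.8−-0.45)²/(2·1.17²)) = 0.340976·exp(-0.57071) = 0.192693] × [0.0453623] = 0.00874102
  f_II = [(1/(0.68·√(2π)))·exp(−(0.8−0.10)²/(2·0.68²)) = 0.586680·exp(-0.52984) = 0.345376] × [0.017655] = 0.00609762
  f_III = [(1/(1.16·√(2π)))·exp(−(0.8−3.57)²/(2·1.16²)) = 0.343916·exp(-2.85111) = 0.0198716] × [0.122009] = 0.00242451
  f_IV = [(1/(0.85·√(2π)))·exp(−(0.8−5.36)²/(2·0.85²)) = 0.469344·exp(-14.39003) = 2.64228e-07] × [0.000118421] = 3.12901e-11
Multiply by the mixture weights:
  P(Z=I)·f_I = 0.24 × 0.00874102 = 0.00209784
  P(Z=II)·f_II = 0.07 × 0.00609762 = 0.000426833
  P(Z=III)·f_III = 0.06 × 0.00242451 = 0.00014547
  P(Z=IV)·f_IV = 0.63 × 3.12901e-11 = 1.97128e-11
Normaliser: 0.00209784 + 0.000426833 + 0.00014547 + 1.97128e-11 = 0.00267015
P(Cluster II | x₁, x₂) ≈ 0.160

0.160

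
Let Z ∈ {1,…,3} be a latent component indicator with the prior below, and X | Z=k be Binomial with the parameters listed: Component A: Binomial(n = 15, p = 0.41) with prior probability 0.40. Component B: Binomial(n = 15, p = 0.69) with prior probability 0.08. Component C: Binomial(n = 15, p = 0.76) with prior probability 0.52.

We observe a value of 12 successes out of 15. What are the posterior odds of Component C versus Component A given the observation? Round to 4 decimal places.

144.0051

Since P(k|x) ∝ w_k f_k(x), the posterior odds are w_i f_i(x) / (w_j f_j(x)).
Evaluate each component's likelihood at the observed value:
  p_A = C(15,12)·0.41^12·0.59^3 = 455·2.25635e-05·0.205379 = 0.0021085
  p_B = C(15,12)·0.69^12·0.31^3 = 455·0.0116463·0.029791 = 0.157865
  p_C = C(15,12)·0.76^12·0.24^3 = 455·0.0371333·0.013824 = 0.233565
Odds = (0.52/0.40) × (0.233565/0.0021085) = 1.3 × 110.773 ≈ 144.0051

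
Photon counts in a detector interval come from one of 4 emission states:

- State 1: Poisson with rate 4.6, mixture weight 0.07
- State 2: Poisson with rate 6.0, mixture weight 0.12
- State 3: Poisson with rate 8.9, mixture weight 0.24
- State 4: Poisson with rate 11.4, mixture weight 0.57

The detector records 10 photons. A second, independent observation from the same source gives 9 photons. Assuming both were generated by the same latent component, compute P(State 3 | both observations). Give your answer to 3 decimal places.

0.349

Posterior ∝ prior × likelihood, so P(k | x) ∝ π_k f_k(x); normalise over all components.
Since both observations come from the same component, the likelihood for component k is f_k(x₁)·f_k(x₂).
  f_1 = [0.0117506] × [0.0255448] = 0.000300167
  f_2 = [0.0413031] × [0.0688385] = 0.00284324
  f_3 = [0.117197] × [0.131682] = 0.0154327
  f_4 = [0.114374] × [0.100328] = 0.011475
Weight by the priors:
  π_1·f_1 = 0.07 × 0.000300167 = 2.10117e-05
  π_2·f_2 = 0.12 × 0.00284324 = 0.000341189
  π_3·f_3 = 0.24 × 0.0154327 = 0.00370385
  π_4·f_4 = 0.57 × 0.011475 = 0.00654074
Marginal: 2.10117e-05 + 0.000341189 + 0.00370385 + 0.00654074 = 0.0106068
So the posterior for State 3 is 0.00370385 / 0.0106068 ≈ 0.349.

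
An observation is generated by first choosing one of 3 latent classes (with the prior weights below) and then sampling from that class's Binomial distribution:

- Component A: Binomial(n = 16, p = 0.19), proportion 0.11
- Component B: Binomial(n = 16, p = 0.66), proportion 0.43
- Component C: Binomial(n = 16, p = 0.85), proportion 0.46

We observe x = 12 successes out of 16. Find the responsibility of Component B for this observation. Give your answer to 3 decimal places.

0.542

Posterior ∝ prior × likelihood, so P(k | x) ∝ π_k f_k(x); normalise over all components.
Component likelihoods at x = 12 successes out of 16:
  p_A = C(16,12)·0.19^12·0.81^4 = 1820·2.21331e-09·0.430467 = 1.73402e-06
  p_B = C(16,12)·0.66^12·0.34^4 = 1820·0.00683168·0.0133634 = 0.166155
  p_C = C(16,12)·0.85^12·0.15^4 = 1820·0.142242·0.00050625 = 0.131058
Prior × likelihood for each component:
  π_A·p_A = 0.11 × 1.73402e-06 = 1.90742e-07
  π_B·p_B = 0.43 × 0.166155 = 0.0714468
  π_C·p_C = 0.46 × 0.131058 = 0.0602867
Sum: 1.90742e-07 + 0.0714468 + 0.0602867 = 0.131734
P(Component B | the observation) = 0.0714468 / 0.131734 ≈ 0.542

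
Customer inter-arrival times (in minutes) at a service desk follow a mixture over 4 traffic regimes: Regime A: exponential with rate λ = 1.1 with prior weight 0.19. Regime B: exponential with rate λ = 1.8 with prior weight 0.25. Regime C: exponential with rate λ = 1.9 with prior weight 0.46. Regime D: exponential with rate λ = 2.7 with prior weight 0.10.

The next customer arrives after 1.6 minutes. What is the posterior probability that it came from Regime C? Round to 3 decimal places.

0.392

The responsibility of component k is π_k f_k(x) divided by Σ_j π_j f_j(x).
Evaluate each component's likelihood at the observed value:
  f_A = 0.189249
  f_B = 0.101043
  f_C = 0.0908863
  f_D = 0.0359097
Prior × likelihood for each component:
  π_A·f_A = 0.19 × 0.189249 = 0.0359574
  π_B·f_B = 0.25 × 0.101043 = 0.0252606
  π_C·f_C = 0.46 × 0.0908863 = 0.0418077
  π_D·f_D = 0.10 × 0.0359097 = 0.00359097
Marginal: 0.0359574 + 0.0252606 + 0.0418077 + 0.00359097 = 0.106617
P(Regime C | data) = 0.0418077 / 0.106617 ≈ 0.392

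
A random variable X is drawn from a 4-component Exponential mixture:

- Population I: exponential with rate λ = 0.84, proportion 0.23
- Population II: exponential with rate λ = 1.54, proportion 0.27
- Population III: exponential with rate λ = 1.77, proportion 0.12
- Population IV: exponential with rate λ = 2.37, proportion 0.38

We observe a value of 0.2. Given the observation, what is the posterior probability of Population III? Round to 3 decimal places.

Posterior ∝ prior × likelihood, so P(k | x) ∝ π_k f_k(x); normalise over all components.
Evaluate each component's likelihood at the observed value:
  L_I = 0.84·e^(−0.84·0.2) = 0.84·e^(−0.1680) = 0.710097
  L_II = 1.54·e^(−1.54·0.2) = 1.54·e^(−0.3080) = 1.13177
  L_III = 1.77·e^(−1.77·0.2) = 1.77·e^(−0.3540) = 1.24232
  L_IV = 2.37·e^(−2.37·0.2) = 2.37·e^(−0.4740) = 1.47534
Multiply by the mixture weights:
  π_I·L_I = 0.23 × 0.710097 = 0.163322
  π_II·L_II = 0.27 × 1.13177 = 0.305578
  π_III·L_III = 0.12 × 1.24232 = 0.149078
  π_IV·L_IV = 0.38 × 1.47534 = 0.56063
Marginal: 0.163322 + 0.305578 + 0.149078 + 0.56063 = 1.17861
So the posterior for Population III is 0.149078 / 1.17861 ≈ 0.126.

0.126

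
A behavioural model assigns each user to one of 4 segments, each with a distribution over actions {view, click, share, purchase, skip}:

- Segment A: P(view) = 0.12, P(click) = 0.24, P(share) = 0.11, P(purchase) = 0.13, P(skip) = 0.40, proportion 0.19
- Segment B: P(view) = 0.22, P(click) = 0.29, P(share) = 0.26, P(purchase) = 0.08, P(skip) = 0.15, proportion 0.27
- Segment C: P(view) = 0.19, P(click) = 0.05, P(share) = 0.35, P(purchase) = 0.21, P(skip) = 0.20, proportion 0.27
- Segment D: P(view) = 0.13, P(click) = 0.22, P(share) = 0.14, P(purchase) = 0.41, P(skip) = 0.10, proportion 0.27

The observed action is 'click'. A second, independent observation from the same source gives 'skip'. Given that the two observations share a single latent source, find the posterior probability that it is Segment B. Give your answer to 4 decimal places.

0.3041

The responsibility of component k is w_k f_k(x) divided by Σ_j w_j f_j(x).
Since both observations come from the same component, the likelihood for component k is f_k(x₁)·f_k(x₂).
  f_A = [P(click | comp) = 0.24] × [0.4] = 0.096
  f_B = [P(click | comp) = 0.29] × [0.15] = 0.0435
  f_C = [P(click | comp) = 0.05] × [0.2] = 0.01
  f_D = [P(click | comp) = 0.22] × [0.1] = 0.022
Weight by the priors:
  w_A·f_A = 0.19 × 0.096 = 0.01824
  w_B·f_B = 0.27 × 0.0435 = 0.011745
  w_C·f_C = 0.27 × 0.01 = 0.0027
  w_D·f_D = 0.27 × 0.022 = 0.00594
Sum: 0.01824 + 0.011745 + 0.0027 + 0.00594 = 0.038625
So the posterior for Segment B is 0.011745 / 0.038625 ≈ 0.3041.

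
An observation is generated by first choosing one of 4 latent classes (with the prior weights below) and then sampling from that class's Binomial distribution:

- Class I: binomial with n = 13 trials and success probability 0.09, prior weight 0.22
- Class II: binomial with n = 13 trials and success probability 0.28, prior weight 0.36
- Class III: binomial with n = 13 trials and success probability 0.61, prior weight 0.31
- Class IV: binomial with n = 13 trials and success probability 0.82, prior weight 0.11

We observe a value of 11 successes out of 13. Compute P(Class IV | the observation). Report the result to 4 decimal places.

Posterior ∝ prior × likelihood, so P(k | x) ∝ π_k f_k(x); normalise over all components.
Binomial probabilities:
  L_I = C(13,11)·0.09^11·0.91^2 = 78·3.13811e-12·0.8281 = 2.02696e-10
  L_II = C(13,11)·0.28^11·0.72^2 = 78·8.29351e-07·0.5184 = 3.3535e-05
  L_III = C(13,11)·0.61^11·0.39^2 = 78·0.00435139·0.1521 = 0.051624
  L_IV = C(13,11)·0.82^11·0.18^2 = 78·0.112707·0.0324 = 0.284834
Prior × likelihood for each component:
  π_I·L_I = 0.22 × 2.02696e-10 = 4.45931e-11
  π_II·L_II = 0.36 × 3.3535e-05 = 1.20726e-05
  π_III·L_III = 0.31 × 0.051624 = 0.0160035
  π_IV·L_IV = 0.11 × 0.284834 = 0.0313318
Evidence: 4.45931e-11 + 1.20726e-05 + 0.0160035 + 0.0313318 = 0.0473473
P(Class IV | 11 successes out of 13) ≈ 0.6617

0.6617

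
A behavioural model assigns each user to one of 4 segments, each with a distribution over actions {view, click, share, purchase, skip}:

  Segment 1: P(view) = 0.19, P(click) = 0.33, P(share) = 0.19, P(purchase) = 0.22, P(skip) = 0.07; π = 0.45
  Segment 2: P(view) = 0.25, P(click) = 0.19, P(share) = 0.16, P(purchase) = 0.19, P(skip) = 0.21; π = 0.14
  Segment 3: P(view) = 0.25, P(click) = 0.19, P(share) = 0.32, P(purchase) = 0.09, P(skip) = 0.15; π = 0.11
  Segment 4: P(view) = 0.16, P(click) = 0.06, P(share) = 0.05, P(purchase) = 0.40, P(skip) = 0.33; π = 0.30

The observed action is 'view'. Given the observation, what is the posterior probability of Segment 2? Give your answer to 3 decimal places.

0.179

Posterior ∝ prior × likelihood, so P(k | x) ∝ π_k f_k(x); normalise over all components.
Categorical probabilities:
  p_1 = P(view | comp) = 0.19
  p_2 = P(view | comp) = 0.25
  p_3 = P(view | comp) = 0.25
  p_4 = P(view | comp) = 0.16
Weight by the priors:
  π_1·p_1 = 0.45 × 0.19 = 0.0855
  π_2·p_2 = 0.14 × 0.25 = 0.035
  π_3·p_3 = 0.11 × 0.25 = 0.0275
  π_4·p_4 = 0.30 × 0.16 = 0.048
Normaliser: 0.0855 + 0.035 + 0.0275 + 0.048 = 0.196
P(Segment 2 | 'view') ≈ 0.179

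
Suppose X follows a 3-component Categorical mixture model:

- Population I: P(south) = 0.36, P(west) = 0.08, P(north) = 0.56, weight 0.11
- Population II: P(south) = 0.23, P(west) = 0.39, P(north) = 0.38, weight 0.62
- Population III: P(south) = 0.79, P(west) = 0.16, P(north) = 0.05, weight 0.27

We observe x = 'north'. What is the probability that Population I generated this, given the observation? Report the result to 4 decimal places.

Posterior ∝ prior × likelihood, so P(k | x) ∝ π_k f_k(x); normalise over all components.
Component likelihoods at x = 'north':
  f_I = 0.56
  f_II = 0.38
  f_III = 0.05
Prior × likelihood for each component:
  π_I·f_I = 0.11 × 0.56 = 0.0616
  π_II·f_II = 0.62 × 0.38 = 0.2356
  π_III·f_III = 0.27 × 0.05 = 0.0135
Evidence: 0.0616 + 0.2356 + 0.0135 = 0.3107
P(Population I | x) ≈ 0.1983

0.1983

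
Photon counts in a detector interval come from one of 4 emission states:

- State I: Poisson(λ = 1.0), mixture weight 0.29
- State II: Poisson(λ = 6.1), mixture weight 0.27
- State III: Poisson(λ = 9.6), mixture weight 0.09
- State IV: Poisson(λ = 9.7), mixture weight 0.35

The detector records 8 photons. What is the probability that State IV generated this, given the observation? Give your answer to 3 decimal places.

Apply Bayes' rule: the posterior for each component is proportional to its prior times its likelihood at x.
Evaluate each component's likelihood at the observed value:
  L_I = 9.12399e-06
  L_II = 0.10664
  L_III = 0.121178
  L_IV = 0.119123
Weight by the priors:
  π_I·L_I = 0.29 × 9.12399e-06 = 2.64596e-06
  π_II·L_II = 0.27 × 0.10664 = 0.0287929
  π_III·L_III = 0.09 × 0.121178 = 0.010906
  π_IV·L_IV = 0.35 × 0.119123 = 0.0416932
Normaliser: 2.64596e-06 + 0.0287929 + 0.010906 + 0.0416932 = 0.0813947
Responsibility of State IV: 0.0416932 / 0.0813947 ≈ 0.512

0.512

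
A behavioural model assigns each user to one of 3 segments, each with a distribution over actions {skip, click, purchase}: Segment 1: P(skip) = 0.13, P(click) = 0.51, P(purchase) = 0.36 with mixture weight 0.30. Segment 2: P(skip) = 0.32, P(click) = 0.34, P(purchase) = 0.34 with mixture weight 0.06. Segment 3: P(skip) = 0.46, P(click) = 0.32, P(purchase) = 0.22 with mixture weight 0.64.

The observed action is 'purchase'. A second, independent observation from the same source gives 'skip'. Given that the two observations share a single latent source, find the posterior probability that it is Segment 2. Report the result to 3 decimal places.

0.076

Apply Bayes' rule: the posterior for each component is proportional to its prior times its likelihood at x.
Since both observations come from the same component, the likelihood for component k is f_k(x₁)·f_k(x₂).
  L_1 = [0.36] × [0.13] = 0.0468
  L_2 = [0.34] × [0.32] = 0.1088
  L_3 = [0.22] × [0.46] = 0.1012
Unnormalised posteriors:
  π_1·L_1 = 0.30 × 0.0468 = 0.01404
  π_2·L_2 = 0.06 × 0.1088 = 0.006528
  π_3·L_3 = 0.64 × 0.1012 = 0.064768
Denominator: 0.01404 + 0.006528 + 0.064768 = 0.085336
Responsibility of Segment 2: 0.006528 / 0.085336 ≈ 0.076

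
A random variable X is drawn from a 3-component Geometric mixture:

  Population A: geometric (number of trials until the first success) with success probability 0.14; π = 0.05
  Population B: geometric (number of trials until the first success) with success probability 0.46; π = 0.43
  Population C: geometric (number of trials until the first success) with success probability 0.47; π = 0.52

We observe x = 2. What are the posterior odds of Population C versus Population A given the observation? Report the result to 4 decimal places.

21.5169

Since P(k|x) ∝ π_k f_k(x), the posterior odds are π_i f_i(x) / (π_j f_j(x)).
Geometric probabilities:
  p_A = 0.14·(1−0.14)^1 = 0.14·0.86 = 0.1204
  p_B = 0.46·(1−0.46)^1 = 0.46·0.54 = 0.2484
  p_C = 0.47·(1−0.47)^1 = 0.47·0.53 = 0.2491
Posterior odds = (π_C·p_C) / (π_A·p_A) = (0.52·0.2491) / (0.05·0.1204) = 0.129532 / 0.00602 ≈ 21.5169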